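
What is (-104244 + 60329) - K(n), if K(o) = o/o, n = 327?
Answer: -43916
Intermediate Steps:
K(o) = 1
(-104244 + 60329) - K(n) = (-104244 + 60329) - 1*1 = -43915 - 1 = -43916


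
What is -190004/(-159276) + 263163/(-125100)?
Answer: -504056933/553484100 ≈ -0.91070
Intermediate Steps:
-190004/(-159276) + 263163/(-125100) = -190004*(-1/159276) + 263163*(-1/125100) = 47501/39819 - 87721/41700 = -504056933/553484100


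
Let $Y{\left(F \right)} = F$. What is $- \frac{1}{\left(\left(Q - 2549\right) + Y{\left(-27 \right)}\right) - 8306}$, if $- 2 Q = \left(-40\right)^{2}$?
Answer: $\frac{1}{11682} \approx 8.5602 \cdot 10^{-5}$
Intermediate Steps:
$Q = -800$ ($Q = - \frac{\left(-40\right)^{2}}{2} = \left(- \frac{1}{2}\right) 1600 = -800$)
$- \frac{1}{\left(\left(Q - 2549\right) + Y{\left(-27 \right)}\right) - 8306} = - \frac{1}{\left(\left(-800 - 2549\right) - 27\right) - 8306} = - \frac{1}{\left(-3349 - 27\right) - 8306} = - \frac{1}{-3376 - 8306} = - \frac{1}{-11682} = \left(-1\right) \left(- \frac{1}{11682}\right) = \frac{1}{11682}$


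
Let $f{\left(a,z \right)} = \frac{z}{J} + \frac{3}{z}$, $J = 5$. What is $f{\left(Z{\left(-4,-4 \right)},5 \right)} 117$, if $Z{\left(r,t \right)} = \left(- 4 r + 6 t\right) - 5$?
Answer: $\frac{936}{5} \approx 187.2$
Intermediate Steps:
$Z{\left(r,t \right)} = -5 - 4 r + 6 t$
$f{\left(a,z \right)} = \frac{3}{z} + \frac{z}{5}$ ($f{\left(a,z \right)} = \frac{z}{5} + \frac{3}{z} = \frac{3}{z} + \frac{z}{5}$)
$f{\left(Z{\left(-4,-4 \right)},5 \right)} 117 = \left(\frac{3}{5} + \frac{1}{5} \cdot 5\right) 117 = \left(3 \cdot \frac{1}{5} + 1\right) 117 = \left(\frac{3}{5} + 1\right) 117 = \frac{8}{5} \cdot 117 = \frac{936}{5}$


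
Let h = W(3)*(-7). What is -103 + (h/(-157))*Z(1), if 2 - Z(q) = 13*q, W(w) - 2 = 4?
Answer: -16633/157 ≈ -105.94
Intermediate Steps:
W(w) = 6 (W(w) = 2 + 4 = 6)
h = -42 (h = 6*(-7) = -42)
Z(q) = 2 - 13*q
-103 + (h/(-157))*Z(1) = -103 + (-42/(-157))*(2 - 13*1) = -103 + (-42*(-1/157))*(2 - 13) = -103 + (42/157)*(-11) = -103 - 462/157 = -16633/157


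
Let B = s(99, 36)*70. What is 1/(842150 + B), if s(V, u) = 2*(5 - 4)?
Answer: 1/842290 ≈ 1.1872e-6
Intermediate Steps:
s(V, u) = 2 (s(V, u) = 2*1 = 2)
B = 140 (B = 2*70 = 140)
1/(842150 + B) = 1/(842150 + 140) = 1/842290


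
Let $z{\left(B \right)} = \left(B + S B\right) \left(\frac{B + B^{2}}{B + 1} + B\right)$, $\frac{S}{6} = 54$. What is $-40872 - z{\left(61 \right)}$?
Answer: $-2459522$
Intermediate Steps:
$S = 324$ ($S = 6 \cdot 54 = 324$)
$z{\left(B \right)} = 325 B \left(B + \frac{B + B^{2}}{1 + B}\right)$ ($z{\left(B \right)} = \left(B + 324 B\right) \left(\frac{B + B^{2}}{B + 1} + B\right) = 325 B \left(\frac{B + B^{2}}{1 + B} + B\right) = 325 B \left(B + \frac{B + B^{2}}{1 + B}\right)$)
$-40872 - z{\left(61 \right)} = -40872 - 650 \cdot 61^{2} = -40872 - 650 \cdot 3721 = -40872 - 2418650 = -2459522$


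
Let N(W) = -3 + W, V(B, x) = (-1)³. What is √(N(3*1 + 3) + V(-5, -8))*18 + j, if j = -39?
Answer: -39 + 18*√2 ≈ -13.544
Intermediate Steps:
V(B, x) = -1
√(N(3*1 + 3) + V(-5, -8))*18 + j = √((-3 + (3*1 + 3)) - 1)*18 - 39 = √((-3 + (3 + 3)) - 1)*18 - 39 = √((-3 + 6) - 1)*18 - 39 = √(3 - 1)*18 - 39 = √2*18 - 39 = 18*√2 - 39 = -39 + 18*√2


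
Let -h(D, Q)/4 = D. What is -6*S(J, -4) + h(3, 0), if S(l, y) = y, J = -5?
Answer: 12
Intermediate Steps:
h(D, Q) = -4*D
-6*S(J, -4) + h(3, 0) = -6*(-4) - 4*3 = 24 - 12 = 12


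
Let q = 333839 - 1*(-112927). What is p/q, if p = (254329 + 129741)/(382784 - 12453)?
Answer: 192035/82725649773 ≈ 2.3213e-6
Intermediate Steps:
q = 446766 (q = 333839 + 112927 = 446766)
p = 384070/370331 ≈ 1.0371
p/q = (384070/370331)/446766 = (384070/370331)*(1/446766) = 192035/82725649773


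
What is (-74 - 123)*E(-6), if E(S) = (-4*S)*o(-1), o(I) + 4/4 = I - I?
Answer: 4728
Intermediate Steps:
o(I) = -1 (o(I) = -1 + (I - I) = -1 + 0 = -1)
E(S) = 4*S (E(S) = -4*S*(-1) = 4*S)
(-74 - 123)*E(-6) = (-74 - 123)*(4*(-6)) = -197*(-24) = 4728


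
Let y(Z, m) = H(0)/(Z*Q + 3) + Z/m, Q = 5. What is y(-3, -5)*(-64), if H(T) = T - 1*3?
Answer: -272/5 ≈ -54.400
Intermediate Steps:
H(T) = -3 + T (H(T) = T - 3 = -3 + T)
y(Z, m) = -3/(3 + 5*Z) + Z/m (y(Z, m) = (-3 + 0)/(Z*5 + 3) + Z/m = -3/(5*Z + 3) + Z/m = -3/(3 + 5*Z) + Z/m)
y(-3, -5)*(-64) = ((-3*(-5) + 3*(-3) + 5*(-3)²)/((-5)*(3 + 5*(-3))))*(-64) = -(15 - 9 + 5*9)/(5*(3 - 15))*(-64) = -⅕*(15 - 9 + 45)/(-12)*(-64) = -⅕*(-1/12)*51*(-64) = (17/20)*(-64) = -272/5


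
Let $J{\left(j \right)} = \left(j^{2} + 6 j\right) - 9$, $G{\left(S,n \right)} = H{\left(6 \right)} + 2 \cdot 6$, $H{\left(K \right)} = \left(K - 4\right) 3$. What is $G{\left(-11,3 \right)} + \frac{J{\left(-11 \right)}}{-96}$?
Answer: $\frac{841}{48} \approx 17.521$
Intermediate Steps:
$H{\left(K \right)} = -12 + 3 K$ ($H{\left(K \right)} = \left(-4 + K\right) 3 = -12 + 3 K$)
$G{\left(S,n \right)} = 18$ ($G{\left(S,n \right)} = \left(-12 + 3 \cdot 6\right) + 2 \cdot 6 = \left(-12 + 18\right) + 12 = 6 + 12 = 18$)
$J{\left(j \right)} = -9 + j^{2} + 6 j$
$G{\left(-11,3 \right)} + \frac{J{\left(-11 \right)}}{-96} = 18 + \frac{-9 + \left(-11\right)^{2} + 6 \left(-11\right)}{-96} = 18 + \left(-9 + 121 - 66\right) \left(- \frac{1}{96}\right) = 18 + 46 \left(- \frac{1}{96}\right) = 18 - \frac{23}{48} = \frac{841}{48}$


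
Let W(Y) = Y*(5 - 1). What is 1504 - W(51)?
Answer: 1300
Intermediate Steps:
W(Y) = 4*Y (W(Y) = Y*4 = 4*Y)
1504 - W(51) = 1504 - 4*51 = 1504 - 1*204 = 1504 - 204 = 1300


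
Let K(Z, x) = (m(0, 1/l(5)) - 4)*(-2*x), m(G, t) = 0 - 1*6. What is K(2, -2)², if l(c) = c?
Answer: 1600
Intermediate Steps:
m(G, t) = -6 (m(G, t) = 0 - 6 = -6)
K(Z, x) = 20*x (K(Z, x) = (-6 - 4)*(-2*x) = -(-20)*x = 20*x)
K(2, -2)² = (20*(-2))² = (-40)² = 1600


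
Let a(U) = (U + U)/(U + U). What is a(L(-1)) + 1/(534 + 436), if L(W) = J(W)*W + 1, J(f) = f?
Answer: 971/970 ≈ 1.0010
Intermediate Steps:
L(W) = 1 + W² (L(W) = W*W + 1 = W² + 1 = 1 + W²)
a(U) = 1 (a(U) = (2*U)/((2*U)) = (2*U)*(1/(2*U)) = 1)
a(L(-1)) + 1/(534 + 436) = 1 + 1/(534 + 436) = 1 + 1/970 = 971/970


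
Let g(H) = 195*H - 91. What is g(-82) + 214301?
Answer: 198220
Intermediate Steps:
g(H) = -91 + 195*H
g(-82) + 214301 = (-91 + 195*(-82)) + 214301 = (-91 - 15990) + 214301 = -16081 + 214301 = 198220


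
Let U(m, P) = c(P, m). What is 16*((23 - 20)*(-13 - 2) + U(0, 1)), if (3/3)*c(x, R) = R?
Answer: -720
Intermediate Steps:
c(x, R) = R
U(m, P) = m
16*((23 - 20)*(-13 - 2) + U(0, 1)) = 16*((23 - 20)*(-13 - 2) + 0) = 16*(3*(-15) + 0) = 16*(-45 + 0) = 16*(-45) = -720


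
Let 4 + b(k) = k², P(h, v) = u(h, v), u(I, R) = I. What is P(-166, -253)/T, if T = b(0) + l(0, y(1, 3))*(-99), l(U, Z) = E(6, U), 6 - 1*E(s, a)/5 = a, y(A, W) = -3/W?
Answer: 83/1487 ≈ 0.055817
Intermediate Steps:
P(h, v) = h
E(s, a) = 30 - 5*a
l(U, Z) = 30 - 5*U
b(k) = -4 + k²
T = -2974 (T = (-4 + 0²) + (30 - 5*0)*(-99) = (-4 + 0) + (30 + 0)*(-99) = -4 + 30*(-99) = -4 - 2970 = -2974)
P(-166, -253)/T = -166/(-2974) = -166*(-1/2974) = 83/1487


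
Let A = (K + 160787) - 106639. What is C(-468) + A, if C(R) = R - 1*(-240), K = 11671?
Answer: 65591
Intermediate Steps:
C(R) = 240 + R (C(R) = R + 240 = 240 + R)
A = 65819 (A = (11671 + 160787) - 106639 = 172458 - 106639 = 65819)
C(-468) + A = (240 - 468) + 65819 = -228 + 65819 = 65591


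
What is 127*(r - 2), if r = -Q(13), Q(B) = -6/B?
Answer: -2540/13 ≈ -195.38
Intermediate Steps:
r = 6/13 (r = -(-6)/13 = -1*(-6/13) = 6/13 ≈ 0.46154)
127*(r - 2) = 127*(6/13 - 2) = 127*(-20/13) = -2540/13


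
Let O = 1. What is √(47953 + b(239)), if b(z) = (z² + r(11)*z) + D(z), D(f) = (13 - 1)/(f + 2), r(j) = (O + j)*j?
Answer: √7935145274/241 ≈ 369.62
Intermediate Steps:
r(j) = j*(1 + j) (r(j) = (1 + j)*j = j*(1 + j))
D(f) = 12/(2 + f)
b(z) = z² + 12/(2 + z) + 132*z (b(z) = (z² + (11*(1 + 11))*z) + 12/(2 + z) = (z² + (11*12)*z) + 12/(2 + z) = (z² + 132*z) + 12/(2 + z) = z² + 12/(2 + z) + 132*z)
√(47953 + b(239)) = √(47953 + (12 + 239*(2 + 239)*(132 + 239))/(2 + 239)) = √(47953 + (12 + 239*241*371)/241) = √(47953 + (12 + 21369229)/241) = √(47953 + (1/241)*21369241) = √(47953 + 21369241/241) = √(32925914/241) = √7935145274/241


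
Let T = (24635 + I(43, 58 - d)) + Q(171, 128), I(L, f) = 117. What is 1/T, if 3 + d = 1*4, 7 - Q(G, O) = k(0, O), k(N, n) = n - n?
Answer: 1/24759 ≈ 4.0389e-5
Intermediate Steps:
k(N, n) = 0
Q(G, O) = 7 (Q(G, O) = 7 - 1*0 = 7 + 0 = 7)
d = 1 (d = -3 + 1*4 = -3 + 4 = 1)
T = 24759 (T = (24635 + 117) + 7 = 24752 + 7 = 24759)
1/T = 1/24759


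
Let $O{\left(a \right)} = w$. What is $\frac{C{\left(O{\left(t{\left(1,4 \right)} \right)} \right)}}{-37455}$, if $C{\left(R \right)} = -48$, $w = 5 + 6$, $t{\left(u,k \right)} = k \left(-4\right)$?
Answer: $\frac{16}{12485} \approx 0.0012815$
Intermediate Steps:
$t{\left(u,k \right)} = - 4 k$
$w = 11$
$O{\left(a \right)} = 11$
$\frac{C{\left(O{\left(t{\left(1,4 \right)} \right)} \right)}}{-37455} = - \frac{48}{-37455} = \left(-48\right) \left(- \frac{1}{37455}\right) = \frac{16}{12485}$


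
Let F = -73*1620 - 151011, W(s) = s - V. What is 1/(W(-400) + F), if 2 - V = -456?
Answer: -1/270129 ≈ -3.7019e-6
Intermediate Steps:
V = 458 (V = 2 - 1*(-456) = 2 + 456 = 458)
W(s) = -458 + s (W(s) = s - 1*458 = s - 458 = -458 + s)
F = -269271 (F = -118260 - 151011 = -269271)
1/(W(-400) + F) = 1/((-458 - 400) - 269271) = 1/(-858 - 269271) = 1/(-270129) = -1/270129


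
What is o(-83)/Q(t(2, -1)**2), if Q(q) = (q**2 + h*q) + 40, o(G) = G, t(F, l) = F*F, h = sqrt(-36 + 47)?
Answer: -3071/10600 + 83*sqrt(11)/5300 ≈ -0.23778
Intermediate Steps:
h = sqrt(11) ≈ 3.3166
t(F, l) = F**2
Q(q) = 40 + q**2 + q*sqrt(11) (Q(q) = (q**2 + sqrt(11)*q) + 40 = (q**2 + q*sqrt(11)) + 40 = 40 + q**2 + q*sqrt(11))
o(-83)/Q(t(2, -1)**2) = -83/(40 + ((2**2)**2)**2 + (2**2)**2*sqrt(11)) = -83/(40 + (4**2)**2 + 4**2*sqrt(11)) = -83/(40 + 16**2 + 16*sqrt(11)) = -83/(40 + 256 + 16*sqrt(11)) = -83/(296 + 16*sqrt(11))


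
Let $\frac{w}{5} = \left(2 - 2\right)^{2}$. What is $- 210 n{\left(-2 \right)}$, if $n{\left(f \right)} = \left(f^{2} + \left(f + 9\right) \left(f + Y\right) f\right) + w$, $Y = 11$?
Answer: $25620$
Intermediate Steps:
$w = 0$ ($w = 5 \left(2 - 2\right)^{2} = 5 \cdot 0^{2} = 5 \cdot 0 = 0$)
$n{\left(f \right)} = f^{2} + f \left(9 + f\right) \left(11 + f\right)$ ($n{\left(f \right)} = \left(f^{2} + \left(f + 9\right) \left(f + 11\right) f\right) + 0 = \left(f^{2} + \left(9 + f\right) \left(11 + f\right) f\right) + 0 = \left(f^{2} + f \left(9 + f\right) \left(11 + f\right)\right) + 0 = f^{2} + f \left(9 + f\right) \left(11 + f\right)$)
$- 210 n{\left(-2 \right)} = - 210 \left(- 2 \left(99 + \left(-2\right)^{2} + 21 \left(-2\right)\right)\right) = - 210 \left(- 2 \left(99 + 4 - 42\right)\right) = - 210 \left(\left(-2\right) 61\right) = \left(-210\right) \left(-122\right) = 25620$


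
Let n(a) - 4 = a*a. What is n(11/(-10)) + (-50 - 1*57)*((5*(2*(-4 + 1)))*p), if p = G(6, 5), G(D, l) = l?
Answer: 1605521/100 ≈ 16055.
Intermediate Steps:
p = 5
n(a) = 4 + a**2 (n(a) = 4 + a*a = 4 + a**2)
n(11/(-10)) + (-50 - 1*57)*((5*(2*(-4 + 1)))*p) = (4 + (11/(-10))**2) + (-50 - 1*57)*((5*(2*(-4 + 1)))*5) = (4 + (11*(-1/10))**2) + (-50 - 57)*((5*(2*(-3)))*5) = (4 + (-11/10)**2) - 107*5*(-6)*5 = (4 + 121/100) - (-3210)*5 = 521/100 - 107*(-150) = 521/100 + 16050 = 1605521/100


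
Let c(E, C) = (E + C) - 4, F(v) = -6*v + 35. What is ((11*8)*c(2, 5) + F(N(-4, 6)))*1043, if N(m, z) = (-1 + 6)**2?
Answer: 155407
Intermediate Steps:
N(m, z) = 25 (N(m, z) = 5**2 = 25)
F(v) = 35 - 6*v
c(E, C) = -4 + C + E (c(E, C) = (C + E) - 4 = -4 + C + E)
((11*8)*c(2, 5) + F(N(-4, 6)))*1043 = ((11*8)*(-4 + 5 + 2) + (35 - 6*25))*1043 = (88*3 + (35 - 150))*1043 = (264 - 115)*1043 = 149*1043 = 155407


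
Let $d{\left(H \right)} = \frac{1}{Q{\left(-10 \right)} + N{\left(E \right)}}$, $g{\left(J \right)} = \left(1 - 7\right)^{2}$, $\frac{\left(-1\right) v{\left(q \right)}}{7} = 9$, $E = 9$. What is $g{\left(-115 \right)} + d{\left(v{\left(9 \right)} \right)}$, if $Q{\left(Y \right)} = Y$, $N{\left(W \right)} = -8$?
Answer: $\frac{647}{18} \approx 35.944$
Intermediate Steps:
$v{\left(q \right)} = -63$ ($v{\left(q \right)} = \left(-7\right) 9 = -63$)
$g{\left(J \right)} = 36$ ($g{\left(J \right)} = \left(-6\right)^{2} = 36$)
$d{\left(H \right)} = - \frac{1}{18}$ ($d{\left(H \right)} = \frac{1}{-10 - 8} = \frac{1}{-18} = - \frac{1}{18}$)
$g{\left(-115 \right)} + d{\left(v{\left(9 \right)} \right)} = 36 - \frac{1}{18} = \frac{647}{18}$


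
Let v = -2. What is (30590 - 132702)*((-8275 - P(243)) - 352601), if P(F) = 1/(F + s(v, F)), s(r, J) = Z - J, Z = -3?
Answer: 110549208224/3 ≈ 3.6850e+10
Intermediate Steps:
s(r, J) = -3 - J
P(F) = -1/3 (P(F) = 1/(F + (-3 - F)) = 1/(-3) = -1/3)
(30590 - 132702)*((-8275 - P(243)) - 352601) = (30590 - 132702)*((-8275 - 1*(-1/3)) - 352601) = -102112*((-8275 + 1/3) - 352601) = -102112*(-24824/3 - 352601) = -102112*(-1082627/3) = 110549208224/3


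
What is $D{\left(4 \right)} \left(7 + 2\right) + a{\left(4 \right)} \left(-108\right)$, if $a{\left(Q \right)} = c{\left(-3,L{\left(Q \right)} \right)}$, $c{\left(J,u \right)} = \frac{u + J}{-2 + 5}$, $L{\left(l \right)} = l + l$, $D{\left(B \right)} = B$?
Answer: $-144$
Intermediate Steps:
$L{\left(l \right)} = 2 l$
$c{\left(J,u \right)} = \frac{J}{3} + \frac{u}{3}$ ($c{\left(J,u \right)} = \frac{J + u}{3} = \left(J + u\right) \frac{1}{3} = \frac{J}{3} + \frac{u}{3}$)
$a{\left(Q \right)} = -1 + \frac{2 Q}{3}$ ($a{\left(Q \right)} = \frac{1}{3} \left(-3\right) + \frac{2 Q}{3} = -1 + \frac{2 Q}{3}$)
$D{\left(4 \right)} \left(7 + 2\right) + a{\left(4 \right)} \left(-108\right) = 4 \left(7 + 2\right) + \left(-1 + \frac{2}{3} \cdot 4\right) \left(-108\right) = 4 \cdot 9 + \left(-1 + \frac{8}{3}\right) \left(-108\right) = 36 + \frac{5}{3} \left(-108\right) = 36 - 180 = -144$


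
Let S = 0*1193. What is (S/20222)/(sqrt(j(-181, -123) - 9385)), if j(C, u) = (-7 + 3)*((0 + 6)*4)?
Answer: 0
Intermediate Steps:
S = 0
j(C, u) = -96 (j(C, u) = -24*4 = -4*24 = -96)
(S/20222)/(sqrt(j(-181, -123) - 9385)) = (0/20222)/(sqrt(-96 - 9385)) = (0*(1/20222))/(sqrt(-9481)) = 0/((I*sqrt(9481))) = 0*(-I*sqrt(9481)/9481) = 0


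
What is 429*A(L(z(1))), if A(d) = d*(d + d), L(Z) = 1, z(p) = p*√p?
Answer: 858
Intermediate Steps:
z(p) = p^(3/2)
A(d) = 2*d² (A(d) = d*(2*d) = 2*d²)
429*A(L(z(1))) = 429*(2*1²) = 429*(2*1) = 429*2 = 858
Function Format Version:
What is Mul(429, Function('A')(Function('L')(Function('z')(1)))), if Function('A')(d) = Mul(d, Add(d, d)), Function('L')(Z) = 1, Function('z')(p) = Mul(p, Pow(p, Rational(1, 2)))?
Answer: 858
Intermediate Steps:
Function('z')(p) = Pow(p, Rational(3, 2))
Function('A')(d) = Mul(2, Pow(d, 2)) (Function('A')(d) = Mul(d, Mul(2, d)) = Mul(2, Pow(d, 2)))
Mul(429, Function('A')(Function('L')(Function('z')(1)))) = Mul(429, Mul(2, Pow(1, 2))) = Mul(429, Mul(2, 1)) = Mul(429, 2) = 858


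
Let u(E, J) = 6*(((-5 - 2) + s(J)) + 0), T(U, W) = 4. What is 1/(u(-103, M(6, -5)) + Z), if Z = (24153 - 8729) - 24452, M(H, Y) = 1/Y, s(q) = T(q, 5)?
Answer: -1/9046 ≈ -0.00011055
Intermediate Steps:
s(q) = 4
u(E, J) = -18 (u(E, J) = 6*(((-5 - 2) + 4) + 0) = 6*((-7 + 4) + 0) = 6*(-3 + 0) = 6*(-3) = -18)
Z = -9028 (Z = 15424 - 24452 = -9028)
1/(u(-103, M(6, -5)) + Z) = 1/(-18 - 9028) = 1/(-9046) = -1/9046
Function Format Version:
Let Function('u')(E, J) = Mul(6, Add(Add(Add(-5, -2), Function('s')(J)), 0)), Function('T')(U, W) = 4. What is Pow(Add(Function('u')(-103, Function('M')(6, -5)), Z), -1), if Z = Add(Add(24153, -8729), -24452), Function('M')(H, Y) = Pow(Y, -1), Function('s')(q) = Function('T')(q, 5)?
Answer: Rational(-1, 9046) ≈ -0.00011055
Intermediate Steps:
Function('s')(q) = 4
Function('u')(E, J) = -18 (Function('u')(E, J) = Mul(6, Add(Add(Add(-5, -2), 4), 0)) = Mul(6, Add(Add(-7, 4), 0)) = Mul(6, Add(-3, 0)) = Mul(6, -3) = -18)
Z = -9028 (Z = Add(15424, -24452) = -9028)
Pow(Add(Function('u')(-103, Function('M')(6, -5)), Z), -1) = Pow(Add(-18, -9028), -1) = Pow(-9046, -1) = Rational(-1, 9046)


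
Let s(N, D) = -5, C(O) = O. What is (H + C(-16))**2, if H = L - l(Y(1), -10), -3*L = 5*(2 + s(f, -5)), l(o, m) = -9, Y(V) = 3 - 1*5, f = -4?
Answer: 4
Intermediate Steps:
Y(V) = -2 (Y(V) = 3 - 5 = -2)
L = 5 (L = -5*(2 - 5)/3 = -5*(-3)/3 = -1/3*(-15) = 5)
H = 14 (H = 5 - 1*(-9) = 5 + 9 = 14)
(H + C(-16))**2 = (14 - 16)**2 = (-2)**2 = 4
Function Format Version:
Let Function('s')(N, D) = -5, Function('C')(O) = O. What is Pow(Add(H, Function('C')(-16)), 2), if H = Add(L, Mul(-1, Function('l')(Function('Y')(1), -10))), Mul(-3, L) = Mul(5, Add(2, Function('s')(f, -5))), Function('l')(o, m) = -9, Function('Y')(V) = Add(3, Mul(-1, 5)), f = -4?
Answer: 4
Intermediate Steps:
Function('Y')(V) = -2 (Function('Y')(V) = Add(3, -5) = -2)
L = 5 (L = Mul(Rational(-1, 3), Mul(5, Add(2, -5))) = Mul(Rational(-1, 3), Mul(5, -3)) = Mul(Rational(-1, 3), -15) = 5)
H = 14 (H = Add(5, Mul(-1, -9)) = Add(5, 9) = 14)
Pow(Add(H, Function('C')(-16)), 2) = Pow(Add(14, -16), 2) = Pow(-2, 2) = 4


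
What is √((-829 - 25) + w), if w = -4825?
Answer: 3*I*√631 ≈ 75.359*I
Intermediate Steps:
√((-829 - 25) + w) = √((-829 - 25) - 4825) = √(-854 - 4825) = √(-5679) = 3*I*√631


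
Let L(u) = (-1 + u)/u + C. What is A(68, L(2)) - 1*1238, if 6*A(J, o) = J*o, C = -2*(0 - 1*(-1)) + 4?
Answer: -3629/3 ≈ -1209.7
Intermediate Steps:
C = 2 (C = -2*(0 + 1) + 4 = -2*1 + 4 = -2 + 4 = 2)
L(u) = 2 + (-1 + u)/u (L(u) = (-1 + u)/u + 2 = 2 + (-1 + u)/u)
A(J, o) = J*o/6 (A(J, o) = (J*o)/6 = J*o/6)
A(68, L(2)) - 1*1238 = (1/6)*68*(3 - 1/2) - 1*1238 = (1/6)*68*(3 - 1*1/2) - 1238 = (1/6)*68*(3 - 1/2) - 1238 = (1/6)*68*(5/2) - 1238 = 85/3 - 1238 = -3629/3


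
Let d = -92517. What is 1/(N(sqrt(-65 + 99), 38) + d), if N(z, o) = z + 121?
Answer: -46198/4268510391 - sqrt(34)/8537020782 ≈ -1.0824e-5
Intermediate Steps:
N(z, o) = 121 + z
1/(N(sqrt(-65 + 99), 38) + d) = 1/((121 + sqrt(-65 + 99)) - 92517) = 1/((121 + sqrt(34)) - 92517) = 1/(-92396 + sqrt(34))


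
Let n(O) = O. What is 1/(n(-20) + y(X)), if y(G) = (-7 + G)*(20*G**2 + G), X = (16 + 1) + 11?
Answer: 1/329848 ≈ 3.0317e-6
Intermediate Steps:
X = 28 (X = 17 + 11 = 28)
y(G) = (-7 + G)*(G + 20*G**2)
1/(n(-20) + y(X)) = 1/(-20 + 28*(-7 - 139*28 + 20*28**2)) = 1/(-20 + 28*(-7 - 3892 + 20*784)) = 1/(-20 + 28*(-7 - 3892 + 15680)) = 1/(-20 + 28*11781) = 1/(-20 + 329868) = 1/329848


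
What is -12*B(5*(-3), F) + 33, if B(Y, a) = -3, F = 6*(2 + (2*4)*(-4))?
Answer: 69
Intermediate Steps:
F = -180 (F = 6*(2 + 8*(-4)) = 6*(2 - 32) = 6*(-30) = -180)
-12*B(5*(-3), F) + 33 = -12*(-3) + 33 = 36 + 33 = 69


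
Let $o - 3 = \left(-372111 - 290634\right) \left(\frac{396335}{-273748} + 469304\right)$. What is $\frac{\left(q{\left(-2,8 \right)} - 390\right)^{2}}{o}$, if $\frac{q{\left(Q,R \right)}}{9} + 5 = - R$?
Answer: $- \frac{23455549884}{28381090343343407} \approx -8.2645 \cdot 10^{-7}$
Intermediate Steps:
$q{\left(Q,R \right)} = -45 - 9 R$ ($q{\left(Q,R \right)} = -45 + 9 \left(- R\right) = -45 - 9 R$)
$o = - \frac{85143271030030221}{273748}$ ($o = 3 + \left(-372111 - 290634\right) \left(\frac{396335}{-273748} + 469304\right) = 3 - 662745 \left(396335 \left(- \frac{1}{273748}\right) + 469304\right) = 3 - 662745 \left(- \frac{396335}{273748} + 469304\right) = 3 - \frac{85143271030851465}{273748} = - \frac{85143271030030221}{273748} \approx -3.1103 \cdot 10^{11}$)
$\frac{\left(q{\left(-2,8 \right)} - 390\right)^{2}}{o} = \frac{\left(\left(-45 - 72\right) - 390\right)^{2}}{- \frac{85143271030030221}{273748}} = \left(\left(-45 - 72\right) - 390\right)^{2} \left(- \frac{273748}{85143271030030221}\right) = \left(-117 - 390\right)^{2} \left(- \frac{273748}{85143271030030221}\right) = \left(-507\right)^{2} \left(- \frac{273748}{85143271030030221}\right) = 257049 \left(- \frac{273748}{85143271030030221}\right) = - \frac{23455549884}{28381090343343407}$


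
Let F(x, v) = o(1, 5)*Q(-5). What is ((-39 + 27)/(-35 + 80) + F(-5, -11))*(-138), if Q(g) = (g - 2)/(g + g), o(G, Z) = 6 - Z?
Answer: -299/5 ≈ -59.800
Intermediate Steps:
Q(g) = (-2 + g)/(2*g) (Q(g) = (-2 + g)/((2*g)) = (-2 + g)*(1/(2*g)) = (-2 + g)/(2*g))
F(x, v) = 7/10 (F(x, v) = (6 - 1*5)*((1/2)*(-2 - 5)/(-5)) = (6 - 5)*((1/2)*(-1/5)*(-7)) = 1*(7/10) = 7/10)
((-39 + 27)/(-35 + 80) + F(-5, -11))*(-138) = ((-39 + 27)/(-35 + 80) + 7/10)*(-138) = (-12/45 + 7/10)*(-138) = (-12*1/45 + 7/10)*(-138) = (-4/15 + 7/10)*(-138) = (13/30)*(-138) = -299/5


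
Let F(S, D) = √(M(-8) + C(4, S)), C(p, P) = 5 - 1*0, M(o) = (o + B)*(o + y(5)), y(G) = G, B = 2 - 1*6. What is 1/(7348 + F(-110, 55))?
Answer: 7348/53993063 - √41/53993063 ≈ 0.00013597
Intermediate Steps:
B = -4 (B = 2 - 6 = -4)
M(o) = (-4 + o)*(5 + o) (M(o) = (o - 4)*(o + 5) = (-4 + o)*(5 + o))
C(p, P) = 5 (C(p, P) = 5 + 0 = 5)
F(S, D) = √41 (F(S, D) = √((-20 - 8 + (-8)²) + 5) = √((-20 - 8 + 64) + 5) = √(36 + 5) = √41)
1/(7348 + F(-110, 55)) = 1/(7348 + √41)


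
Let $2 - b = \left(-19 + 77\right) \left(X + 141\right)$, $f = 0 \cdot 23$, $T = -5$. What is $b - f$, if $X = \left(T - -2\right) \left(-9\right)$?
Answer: $-9742$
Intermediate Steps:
$X = 27$ ($X = \left(-5 - -2\right) \left(-9\right) = \left(-5 + 2\right) \left(-9\right) = \left(-3\right) \left(-9\right) = 27$)
$f = 0$
$b = -9742$ ($b = 2 - \left(-19 + 77\right) \left(27 + 141\right) = 2 - 58 \cdot 168 = 2 - 9744 = -9742$)
$b - f = -9742 - 0 = -9742 + 0 = -9742$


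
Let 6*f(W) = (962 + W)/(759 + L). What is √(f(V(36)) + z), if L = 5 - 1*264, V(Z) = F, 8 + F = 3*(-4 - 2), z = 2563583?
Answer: √1602239570/25 ≈ 1601.1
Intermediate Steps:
F = -26 (F = -8 + 3*(-4 - 2) = -8 + 3*(-6) = -8 - 18 = -26)
V(Z) = -26
L = -259 (L = 5 - 264 = -259)
f(W) = 481/1500 + W/3000 (f(W) = ((962 + W)/(759 - 259))/6 = ((962 + W)/500)/6 = ((962 + W)*(1/500))/6 = (481/250 + W/500)/6 = 481/1500 + W/3000)
√(f(V(36)) + z) = √((481/1500 + (1/3000)*(-26)) + 2563583) = √((481/1500 - 13/1500) + 2563583) = √(39/125 + 2563583) = √(320447914/125) = √1602239570/25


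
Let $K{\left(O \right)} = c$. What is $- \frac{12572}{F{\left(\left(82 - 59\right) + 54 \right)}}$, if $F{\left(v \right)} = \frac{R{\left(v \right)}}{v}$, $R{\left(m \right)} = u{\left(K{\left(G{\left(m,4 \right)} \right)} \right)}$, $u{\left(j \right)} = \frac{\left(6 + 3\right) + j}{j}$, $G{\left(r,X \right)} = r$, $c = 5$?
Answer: $-345730$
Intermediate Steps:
$K{\left(O \right)} = 5$
$u{\left(j \right)} = \frac{9 + j}{j}$
$R{\left(m \right)} = \frac{14}{5}$ ($R{\left(m \right)} = \frac{9 + 5}{5} = \frac{1}{5} \cdot 14 = \frac{14}{5}$)
$F{\left(v \right)} = \frac{14}{5 v}$
$- \frac{12572}{F{\left(\left(82 - 59\right) + 54 \right)}} = - \frac{12572}{\frac{14}{5} \frac{1}{\left(82 - 59\right) + 54}} = - \frac{12572}{\frac{14}{5} \frac{1}{23 + 54}} = - \frac{12572}{\frac{14}{5} \cdot \frac{1}{77}} = - \frac{12572}{\frac{2}{55}} = \left(-12572\right) \frac{55}{2} = -345730$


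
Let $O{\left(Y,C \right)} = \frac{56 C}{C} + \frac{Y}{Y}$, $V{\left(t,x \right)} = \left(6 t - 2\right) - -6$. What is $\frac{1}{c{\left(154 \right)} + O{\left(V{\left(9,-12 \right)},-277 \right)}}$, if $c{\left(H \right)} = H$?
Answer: $\frac{1}{211} \approx 0.0047393$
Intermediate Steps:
$V{\left(t,x \right)} = 4 + 6 t$ ($V{\left(t,x \right)} = \left(-2 + 6 t\right) + 6 = 4 + 6 t$)
$O{\left(Y,C \right)} = 57$ ($O{\left(Y,C \right)} = 56 + 1 = 57$)
$\frac{1}{c{\left(154 \right)} + O{\left(V{\left(9,-12 \right)},-277 \right)}} = \frac{1}{154 + 57} = \frac{1}{211}$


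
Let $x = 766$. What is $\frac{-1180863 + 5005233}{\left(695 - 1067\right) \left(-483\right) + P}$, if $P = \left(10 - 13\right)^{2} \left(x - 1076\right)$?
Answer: $\frac{212465}{9827} \approx 21.621$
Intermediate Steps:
$P = -2790$ ($P = \left(10 - 13\right)^{2} \left(766 - 1076\right) = \left(-3\right)^{2} \left(-310\right) = 9 \left(-310\right) = -2790$)
$\frac{-1180863 + 5005233}{\left(695 - 1067\right) \left(-483\right) + P} = \frac{-1180863 + 5005233}{\left(695 - 1067\right) \left(-483\right) - 2790} = \frac{3824370}{\left(-372\right) \left(-483\right) - 2790} = \frac{3824370}{179676 - 2790} = \frac{3824370}{176886} = 3824370 \cdot \frac{1}{176886} = \frac{212465}{9827}$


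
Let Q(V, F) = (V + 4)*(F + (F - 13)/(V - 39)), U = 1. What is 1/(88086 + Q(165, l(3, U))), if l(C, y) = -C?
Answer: 63/5516125 ≈ 1.1421e-5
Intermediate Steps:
Q(V, F) = (4 + V)*(F + (-13 + F)/(-39 + V))
1/(88086 + Q(165, l(3, U))) = 1/(88086 + (-52 - (-152)*3 - 13*165 - 1*3*165² - 34*(-1*3)*165)/(-39 + 165)) = 1/(88086 + (-52 - 152*(-3) - 2145 - 3*27225 - 34*(-3)*165)/126) = 1/(88086 + (-52 + 456 - 2145 - 81675 + 16830)/126) = 1/(88086 + (1/126)*(-66586)) = 1/(88086 - 33293/63) = 1/(5516125/63) = 63/5516125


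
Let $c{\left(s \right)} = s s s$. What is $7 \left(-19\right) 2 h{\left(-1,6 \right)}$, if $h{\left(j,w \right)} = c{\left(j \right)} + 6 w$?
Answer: $-9310$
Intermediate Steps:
$c{\left(s \right)} = s^{3}$ ($c{\left(s \right)} = s^{2} s = s^{3}$)
$h{\left(j,w \right)} = j^{3} + 6 w$
$7 \left(-19\right) 2 h{\left(-1,6 \right)} = 7 \left(-19\right) 2 \left(\left(-1\right)^{3} + 6 \cdot 6\right) = - 133 \cdot 2 \left(-1 + 36\right) = - 133 \cdot 2 \cdot 35 = \left(-133\right) 70 = -9310$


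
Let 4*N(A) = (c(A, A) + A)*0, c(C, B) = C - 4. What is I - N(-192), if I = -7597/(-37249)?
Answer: 7597/37249 ≈ 0.20395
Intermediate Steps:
I = 7597/37249 (I = -7597*(-1/37249) = 7597/37249 ≈ 0.20395)
c(C, B) = -4 + C
N(A) = 0 (N(A) = (((-4 + A) + A)*0)/4 = ((-4 + 2*A)*0)/4 = (1/4)*0 = 0)
I - N(-192) = 7597/37249 - 1*0 = 7597/37249 + 0 = 7597/37249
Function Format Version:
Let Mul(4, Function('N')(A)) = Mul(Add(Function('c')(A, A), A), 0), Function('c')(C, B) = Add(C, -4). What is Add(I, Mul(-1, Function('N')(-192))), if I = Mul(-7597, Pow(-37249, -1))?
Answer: Rational(7597, 37249) ≈ 0.20395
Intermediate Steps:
I = Rational(7597, 37249) (I = Mul(-7597, Rational(-1, 37249)) = Rational(7597, 37249) ≈ 0.20395)
Function('c')(C, B) = Add(-4, C)
Function('N')(A) = 0 (Function('N')(A) = Mul(Rational(1, 4), Mul(Add(Add(-4, A), A), 0)) = Mul(Rational(1, 4), Mul(Add(-4, Mul(2, A)), 0)) = Mul(Rational(1, 4), 0) = 0)
Add(I, Mul(-1, Function('N')(-192))) = Add(Rational(7597, 37249), Mul(-1, 0)) = Add(Rational(7597, 37249), 0) = Rational(7597, 37249)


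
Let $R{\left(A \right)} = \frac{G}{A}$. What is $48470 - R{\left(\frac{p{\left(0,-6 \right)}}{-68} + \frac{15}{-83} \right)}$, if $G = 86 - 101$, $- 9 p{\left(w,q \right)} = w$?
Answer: $48387$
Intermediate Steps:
$p{\left(w,q \right)} = - \frac{w}{9}$
$G = -15$
$R{\left(A \right)} = - \frac{15}{A}$
$48470 - R{\left(\frac{p{\left(0,-6 \right)}}{-68} + \frac{15}{-83} \right)} = 48470 - - \frac{15}{\frac{\left(- \frac{1}{9}\right) 0}{-68} + \frac{15}{-83}} = 48470 - - \frac{15}{0 \left(- \frac{1}{68}\right) + 15 \left(- \frac{1}{83}\right)} = 48470 - - \frac{15}{0 - \frac{15}{83}} = 48470 - - \frac{15}{- \frac{15}{83}} = 48470 - \left(-15\right) \left(- \frac{83}{15}\right) = 48470 - 83 = 48387$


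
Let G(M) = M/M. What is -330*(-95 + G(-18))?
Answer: 31020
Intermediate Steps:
G(M) = 1
-330*(-95 + G(-18)) = -330*(-95 + 1) = -330*(-94) = 31020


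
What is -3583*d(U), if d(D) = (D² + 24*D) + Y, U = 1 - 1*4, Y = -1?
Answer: 229312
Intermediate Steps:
U = -3 (U = 1 - 4 = -3)
d(D) = -1 + D² + 24*D (d(D) = (D² + 24*D) - 1 = -1 + D² + 24*D)
-3583*d(U) = -3583*(-1 + (-3)² + 24*(-3)) = -3583*(-1 + 9 - 72) = -3583*(-64) = 229312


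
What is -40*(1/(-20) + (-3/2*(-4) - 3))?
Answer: -118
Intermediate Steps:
-40*(1/(-20) + (-3/2*(-4) - 3)) = -40*(-1/20 + (-3*1/2*(-4) - 3)) = -40*(-1/20 + (-3/2*(-4) - 3)) = -40*(-1/20 + (6 - 3)) = -40*(-1/20 + 3) = -40*59/20 = -118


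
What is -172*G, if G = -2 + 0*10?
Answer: 344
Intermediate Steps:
G = -2 (G = -2 + 0 = -2)
-172*G = -172*(-2) = 344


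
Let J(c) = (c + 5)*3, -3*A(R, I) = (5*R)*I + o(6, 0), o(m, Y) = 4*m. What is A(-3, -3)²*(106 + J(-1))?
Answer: 62422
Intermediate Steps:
A(R, I) = -8 - 5*I*R/3 (A(R, I) = -((5*R)*I + 4*6)/3 = -(5*I*R + 24)/3 = -(24 + 5*I*R)/3 = -8 - 5*I*R/3)
J(c) = 15 + 3*c (J(c) = (5 + c)*3 = 15 + 3*c)
A(-3, -3)²*(106 + J(-1)) = (-8 - 5/3*(-3)*(-3))²*(106 + (15 + 3*(-1))) = (-8 - 15)²*(106 + (15 - 3)) = (-23)²*(106 + 12) = 529*118 = 62422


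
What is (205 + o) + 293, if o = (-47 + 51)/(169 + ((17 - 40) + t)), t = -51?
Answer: 47314/95 ≈ 498.04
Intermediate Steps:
o = 4/95 (o = (-47 + 51)/(169 + ((17 - 40) - 51)) = 4/(169 + (-23 - 51)) = 4/(169 - 74) = 4/95 ≈ 0.042105)
(205 + o) + 293 = (205 + 4/95) + 293 = 19479/95 + 293 = 47314/95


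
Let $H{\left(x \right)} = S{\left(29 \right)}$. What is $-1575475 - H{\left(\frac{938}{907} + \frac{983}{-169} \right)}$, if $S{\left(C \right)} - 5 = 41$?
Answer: $-1575521$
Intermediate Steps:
$S{\left(C \right)} = 46$ ($S{\left(C \right)} = 5 + 41 = 46$)
$H{\left(x \right)} = 46$
$-1575475 - H{\left(\frac{938}{907} + \frac{983}{-169} \right)} = -1575475 - 46 = -1575521$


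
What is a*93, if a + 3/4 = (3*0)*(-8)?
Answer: -279/4 ≈ -69.750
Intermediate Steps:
a = -¾ (a = -¾ + (3*0)*(-8) = -¾ + 0*(-8) = -¾ + 0 = -¾ ≈ -0.75000)
a*93 = -¾*93 = -279/4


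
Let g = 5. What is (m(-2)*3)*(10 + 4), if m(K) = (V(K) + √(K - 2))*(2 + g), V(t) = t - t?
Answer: 588*I ≈ 588.0*I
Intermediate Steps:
V(t) = 0
m(K) = 7*√(-2 + K) (m(K) = (0 + √(K - 2))*(2 + 5) = (0 + √(-2 + K))*7 = √(-2 + K)*7 = 7*√(-2 + K))
(m(-2)*3)*(10 + 4) = ((7*√(-2 - 2))*3)*(10 + 4) = ((7*√(-4))*3)*14 = ((7*(2*I))*3)*14 = ((14*I)*3)*14 = (42*I)*14 = 588*I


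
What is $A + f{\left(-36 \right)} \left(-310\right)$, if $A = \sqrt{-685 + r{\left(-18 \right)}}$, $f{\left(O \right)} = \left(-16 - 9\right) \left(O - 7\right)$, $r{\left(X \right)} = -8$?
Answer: $-333250 + 3 i \sqrt{77} \approx -3.3325 \cdot 10^{5} + 26.325 i$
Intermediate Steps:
$f{\left(O \right)} = 175 - 25 O$ ($f{\left(O \right)} = - 25 \left(-7 + O\right) = 175 - 25 O$)
$A = 3 i \sqrt{77}$ ($A = \sqrt{-685 - 8} = \sqrt{-693} = 3 i \sqrt{77} \approx 26.325 i$)
$A + f{\left(-36 \right)} \left(-310\right) = 3 i \sqrt{77} + \left(175 - -900\right) \left(-310\right) = 3 i \sqrt{77} + \left(175 + 900\right) \left(-310\right) = 3 i \sqrt{77} + 1075 \left(-310\right) = 3 i \sqrt{77} - 333250 = -333250 + 3 i \sqrt{77}$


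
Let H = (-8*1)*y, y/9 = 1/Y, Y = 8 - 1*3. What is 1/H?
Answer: -5/72 ≈ -0.069444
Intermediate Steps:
Y = 5 (Y = 8 - 3 = 5)
y = 9/5 ≈ 1.8000
H = -72/5 (H = -8*1*(9/5) = -8*9/5 = -72/5 ≈ -14.400)
1/H = 1/(-72/5) = -5/72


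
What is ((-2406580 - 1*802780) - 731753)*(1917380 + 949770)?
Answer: -11299762137950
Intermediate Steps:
((-2406580 - 1*802780) - 731753)*(1917380 + 949770) = ((-2406580 - 802780) - 731753)*2867150 = (-3209360 - 731753)*2867150 = -3941113*2867150 = -11299762137950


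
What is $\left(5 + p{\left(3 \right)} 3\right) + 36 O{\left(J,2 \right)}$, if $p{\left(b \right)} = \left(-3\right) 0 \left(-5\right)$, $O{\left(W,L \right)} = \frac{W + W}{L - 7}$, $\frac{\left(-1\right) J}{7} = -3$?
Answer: $- \frac{1487}{5} \approx -297.4$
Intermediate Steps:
$J = 21$ ($J = \left(-7\right) \left(-3\right) = 21$)
$O{\left(W,L \right)} = \frac{2 W}{-7 + L}$
$p{\left(b \right)} = 0$ ($p{\left(b \right)} = 0 \left(-5\right) = 0$)
$\left(5 + p{\left(3 \right)} 3\right) + 36 O{\left(J,2 \right)} = \left(5 + 0 \cdot 3\right) + 36 \cdot 2 \cdot 21 \frac{1}{-7 + 2} = \left(5 + 0\right) + 36 \cdot 2 \cdot 21 \frac{1}{-5} = 5 + 36 \cdot 2 \cdot 21 \left(- \frac{1}{5}\right) = 5 + 36 \left(- \frac{42}{5}\right) = 5 - \frac{1512}{5} = - \frac{1487}{5}$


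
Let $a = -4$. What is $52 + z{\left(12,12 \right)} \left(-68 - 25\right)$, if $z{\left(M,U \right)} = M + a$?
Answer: $-692$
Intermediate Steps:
$z{\left(M,U \right)} = -4 + M$ ($z{\left(M,U \right)} = M - 4 = -4 + M$)
$52 + z{\left(12,12 \right)} \left(-68 - 25\right) = 52 + \left(-4 + 12\right) \left(-68 - 25\right) = 52 + 8 \left(-93\right) = 52 - 744 = -692$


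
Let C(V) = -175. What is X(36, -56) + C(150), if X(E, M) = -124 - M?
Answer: -243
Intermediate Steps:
X(36, -56) + C(150) = (-124 - 1*(-56)) - 175 = (-124 + 56) - 175 = -68 - 175 = -243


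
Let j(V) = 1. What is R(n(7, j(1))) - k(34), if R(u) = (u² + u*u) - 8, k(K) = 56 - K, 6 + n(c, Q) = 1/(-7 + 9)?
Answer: 61/2 ≈ 30.500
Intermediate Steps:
n(c, Q) = -11/2 (n(c, Q) = -6 + 1/(-7 + 9) = -6 + 1/2 = -6 + ½ = -11/2)
R(u) = -8 + 2*u² (R(u) = (u² + u²) - 8 = 2*u² - 8 = -8 + 2*u²)
R(n(7, j(1))) - k(34) = (-8 + 2*(-11/2)²) - (56 - 1*34) = (-8 + 2*(121/4)) - (56 - 34) = (-8 + 121/2) - 1*22 = 105/2 - 22 = 61/2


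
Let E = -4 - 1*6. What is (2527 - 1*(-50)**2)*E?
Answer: -270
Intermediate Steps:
E = -10 (E = -4 - 6 = -10)
(2527 - 1*(-50)**2)*E = (2527 - 1*(-50)**2)*(-10) = (2527 - 1*2500)*(-10) = (2527 - 2500)*(-10) = 27*(-10) = -270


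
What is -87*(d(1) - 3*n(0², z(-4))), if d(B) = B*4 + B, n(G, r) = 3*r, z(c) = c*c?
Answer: 12093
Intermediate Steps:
z(c) = c²
d(B) = 5*B (d(B) = 4*B + B = 5*B)
-87*(d(1) - 3*n(0², z(-4))) = -87*(5*1 - 9*(-4)²) = -87*(5 - 9*16) = -87*(5 - 3*48) = -87*(5 - 144) = -87*(-139) = 12093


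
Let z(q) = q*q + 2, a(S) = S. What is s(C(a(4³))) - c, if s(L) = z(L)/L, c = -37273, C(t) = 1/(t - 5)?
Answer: 2206070/59 ≈ 37391.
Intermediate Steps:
C(t) = 1/(-5 + t)
z(q) = 2 + q² (z(q) = q² + 2 = 2 + q²)
s(L) = (2 + L²)/L
s(C(a(4³))) - c = (1/(-5 + 4³) + 2/(1/(-5 + 4³))) - 1*(-37273) = (1/(-5 + 64) + 2/(1/(-5 + 64))) + 37273 = (1/59 + 2/(1/59)) + 37273 = (1/59 + 2*59) + 37273 = (1/59 + 118) + 37273 = 6963/59 + 37273 = 2206070/59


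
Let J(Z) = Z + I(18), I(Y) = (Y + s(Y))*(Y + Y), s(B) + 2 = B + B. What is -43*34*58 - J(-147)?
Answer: -86521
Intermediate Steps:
s(B) = -2 + 2*B (s(B) = -2 + (B + B) = -2 + 2*B)
I(Y) = 2*Y*(-2 + 3*Y) (I(Y) = (Y + (-2 + 2*Y))*(Y + Y) = (-2 + 3*Y)*(2*Y) = 2*Y*(-2 + 3*Y))
J(Z) = 1872 + Z (J(Z) = Z + 2*18*(-2 + 3*18) = Z + 2*18*(-2 + 54) = Z + 2*18*52 = Z + 1872 = 1872 + Z)
-43*34*58 - J(-147) = -43*34*58 - (1872 - 147) = -1462*58 - 1*1725 = -84796 - 1725 = -86521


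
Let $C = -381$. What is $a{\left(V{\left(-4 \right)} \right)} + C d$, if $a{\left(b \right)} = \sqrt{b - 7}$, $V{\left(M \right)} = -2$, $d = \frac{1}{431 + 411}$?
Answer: $- \frac{381}{842} + 3 i \approx -0.45249 + 3.0 i$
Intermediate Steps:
$d = \frac{1}{842} \approx 0.0011876$
$a{\left(b \right)} = \sqrt{-7 + b}$
$a{\left(V{\left(-4 \right)} \right)} + C d = \sqrt{-7 - 2} - \frac{381}{842} = \sqrt{-9} - \frac{381}{842} = 3 i - \frac{381}{842} = - \frac{381}{842} + 3 i$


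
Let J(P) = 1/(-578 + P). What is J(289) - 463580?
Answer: -133974621/289 ≈ -4.6358e+5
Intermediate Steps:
J(289) - 463580 = 1/(-578 + 289) - 463580 = 1/(-289) - 463580 = -1/289 - 463580 = -133974621/289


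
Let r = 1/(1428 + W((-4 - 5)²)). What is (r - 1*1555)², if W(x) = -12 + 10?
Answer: 4916991370041/2033476 ≈ 2.4180e+6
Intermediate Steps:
W(x) = -2
r = 1/1426 (r = 1/(1428 - 2) = 1/1426 ≈ 0.00070126)
(r - 1*1555)² = (1/1426 - 1*1555)² = (1/1426 - 1555)² = (-2217429/1426)² = 4916991370041/2033476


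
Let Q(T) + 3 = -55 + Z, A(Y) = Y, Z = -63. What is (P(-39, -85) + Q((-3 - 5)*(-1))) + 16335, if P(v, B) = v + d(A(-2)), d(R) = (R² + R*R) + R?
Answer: 16181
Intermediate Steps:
d(R) = R + 2*R² (d(R) = (R² + R²) + R = 2*R² + R = R + 2*R²)
P(v, B) = 6 + v (P(v, B) = v - 2*(1 + 2*(-2)) = v - 2*(1 - 4) = v - 2*(-3) = v + 6 = 6 + v)
Q(T) = -121 (Q(T) = -3 + (-55 - 63) = -3 - 118 = -121)
(P(-39, -85) + Q((-3 - 5)*(-1))) + 16335 = ((6 - 39) - 121) + 16335 = (-33 - 121) + 16335 = -154 + 16335 = 16181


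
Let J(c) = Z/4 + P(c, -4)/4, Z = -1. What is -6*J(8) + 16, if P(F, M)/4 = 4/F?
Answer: 29/2 ≈ 14.500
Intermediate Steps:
P(F, M) = 16/F (P(F, M) = 4*(4/F) = 16/F)
J(c) = -¼ + 4/c (J(c) = -1/4 + (16/c)/4 = -1*¼ + (16/c)*(¼) = -¼ + 4/c)
-6*J(8) + 16 = -3*(16 - 1*8)/(2*8) + 16 = -3*(16 - 8)/(2*8) + 16 = -3*8/(2*8) + 16 = -6*¼ + 16 = -3/2 + 16 = 29/2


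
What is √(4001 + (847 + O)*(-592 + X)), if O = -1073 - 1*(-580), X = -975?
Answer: I*√550717 ≈ 742.1*I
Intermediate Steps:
O = -493 (O = -1073 + 580 = -493)
√(4001 + (847 + O)*(-592 + X)) = √(4001 + (847 - 493)*(-592 - 975)) = √(4001 + 354*(-1567)) = √(4001 - 554718) = √(-550717) = I*√550717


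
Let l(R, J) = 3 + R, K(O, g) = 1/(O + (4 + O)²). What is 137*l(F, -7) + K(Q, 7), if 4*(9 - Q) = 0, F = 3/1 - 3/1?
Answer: 73159/178 ≈ 411.01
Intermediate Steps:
F = 0 (F = 3*1 - 3*1 = 3 - 3 = 0)
Q = 9 (Q = 9 - ¼*0 = 9 + 0 = 9)
137*l(F, -7) + K(Q, 7) = 137*(3 + 0) + 1/(9 + (4 + 9)²) = 137*3 + 1/(9 + 13²) = 411 + 1/(9 + 169) = 411 + 1/178 = 73159/178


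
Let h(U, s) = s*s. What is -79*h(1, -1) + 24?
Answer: -55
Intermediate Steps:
h(U, s) = s²
-79*h(1, -1) + 24 = -79*(-1)² + 24 = -79*1 + 24 = -79 + 24 = -55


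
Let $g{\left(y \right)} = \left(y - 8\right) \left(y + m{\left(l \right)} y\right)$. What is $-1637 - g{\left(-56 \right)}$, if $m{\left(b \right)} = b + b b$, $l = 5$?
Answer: $-112741$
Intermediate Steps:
$m{\left(b \right)} = b + b^{2}$
$g{\left(y \right)} = 31 y \left(-8 + y\right)$ ($g{\left(y \right)} = \left(y - 8\right) \left(y + 5 \left(1 + 5\right) y\right) = \left(-8 + y\right) \left(y + 5 \cdot 6 y\right) = \left(-8 + y\right) \left(y + 30 y\right) = \left(-8 + y\right) 31 y = 31 y \left(-8 + y\right)$)
$-1637 - g{\left(-56 \right)} = -1637 - 31 \left(-56\right) \left(-8 - 56\right) = -1637 - 31 \left(-56\right) \left(-64\right) = -1637 - 111104 = -112741$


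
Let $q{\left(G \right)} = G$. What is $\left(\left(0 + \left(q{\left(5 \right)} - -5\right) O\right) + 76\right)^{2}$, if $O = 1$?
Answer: $7396$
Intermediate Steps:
$\left(\left(0 + \left(q{\left(5 \right)} - -5\right) O\right) + 76\right)^{2} = \left(\left(0 + \left(5 - -5\right) 1\right) + 76\right)^{2} = \left(\left(0 + \left(5 + 5\right) 1\right) + 76\right)^{2} = \left(\left(0 + 10 \cdot 1\right) + 76\right)^{2} = \left(\left(0 + 10\right) + 76\right)^{2} = \left(10 + 76\right)^{2} = 86^{2} = 7396$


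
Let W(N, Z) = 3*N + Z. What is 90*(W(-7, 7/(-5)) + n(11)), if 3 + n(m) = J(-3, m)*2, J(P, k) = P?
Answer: -2826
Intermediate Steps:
W(N, Z) = Z + 3*N
n(m) = -9 (n(m) = -3 - 3*2 = -3 - 6 = -9)
90*(W(-7, 7/(-5)) + n(11)) = 90*((7/(-5) + 3*(-7)) - 9) = 90*((7*(-1/5) - 21) - 9) = 90*((-7/5 - 21) - 9) = 90*(-112/5 - 9) = 90*(-157/5) = -2826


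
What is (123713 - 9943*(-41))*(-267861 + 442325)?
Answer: 92705982464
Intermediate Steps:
(123713 - 9943*(-41))*(-267861 + 442325) = (123713 + 407663)*174464 = 531376*174464 = 92705982464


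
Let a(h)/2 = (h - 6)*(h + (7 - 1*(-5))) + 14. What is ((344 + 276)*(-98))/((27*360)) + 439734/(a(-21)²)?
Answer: -147229181/32099814 ≈ -4.5866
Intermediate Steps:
a(h) = 28 + 2*(-6 + h)*(12 + h) (a(h) = 2*((h - 6)*(h + (7 - 1*(-5))) + 14) = 2*((-6 + h)*(h + (7 + 5)) + 14) = 2*((-6 + h)*(h + 12) + 14) = 2*((-6 + h)*(12 + h) + 14) = 2*(14 + (-6 + h)*(12 + h)) = 28 + 2*(-6 + h)*(12 + h))
((344 + 276)*(-98))/((27*360)) + 439734/(a(-21)²) = ((344 + 276)*(-98))/((27*360)) + 439734/((-116 + 2*(-21)² + 12*(-21))²) = (620*(-98))/9720 + 439734/((-116 + 2*441 - 252)²) = -60760*1/9720 + 439734/((-116 + 882 - 252)²) = -1519/243 + 439734/(514²) = -1519/243 + 439734/264196 = -1519/243 + 439734*(1/264196) = -1519/243 + 219867/132098 = -147229181/32099814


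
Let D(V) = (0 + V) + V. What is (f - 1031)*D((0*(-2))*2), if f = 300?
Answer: 0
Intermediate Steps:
D(V) = 2*V (D(V) = V + V = 2*V)
(f - 1031)*D((0*(-2))*2) = (300 - 1031)*(2*((0*(-2))*2)) = -1462*0*2 = -1462*0 = -731*0 = 0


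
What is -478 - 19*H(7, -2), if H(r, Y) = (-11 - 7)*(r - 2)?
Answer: 1232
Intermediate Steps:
H(r, Y) = 36 - 18*r (H(r, Y) = -18*(-2 + r) = 36 - 18*r)
-478 - 19*H(7, -2) = -478 - 19*(36 - 18*7) = -478 - 19*(36 - 126) = -478 - 19*(-90) = -478 + 1710 = 1232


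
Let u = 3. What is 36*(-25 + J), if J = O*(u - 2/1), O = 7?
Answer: -648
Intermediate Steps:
J = 7 (J = 7*(3 - 2/1) = 7*(3 - 2*1) = 7*(3 - 2) = 7*1 = 7)
36*(-25 + J) = 36*(-25 + 7) = 36*(-18) = -648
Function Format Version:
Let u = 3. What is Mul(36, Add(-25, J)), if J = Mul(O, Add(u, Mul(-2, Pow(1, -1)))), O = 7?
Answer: -648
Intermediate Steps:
J = 7 (J = Mul(7, Add(3, Mul(-2, Pow(1, -1)))) = Mul(7, Add(3, Mul(-2, 1))) = Mul(7, Add(3, -2)) = Mul(7, 1) = 7)
Mul(36, Add(-25, J)) = Mul(36, Add(-25, 7)) = Mul(36, -18) = -648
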